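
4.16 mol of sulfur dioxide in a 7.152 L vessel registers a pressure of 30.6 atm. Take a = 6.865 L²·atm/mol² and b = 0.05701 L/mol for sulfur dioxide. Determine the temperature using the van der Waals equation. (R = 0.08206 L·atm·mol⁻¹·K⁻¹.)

T ≈ 666.9 K

T = (P + a n²/V²)(V − nb)/(nR)
P + a n²/V² = 30.6 + (6.865)(4.16)²/(7.152)² = 32.923 atm
V − nb = 7.152 − (4.16)(0.05701) = 6.9148 L
T = (32.923)(6.9148)/((4.16)(0.08206)) = 666.9 K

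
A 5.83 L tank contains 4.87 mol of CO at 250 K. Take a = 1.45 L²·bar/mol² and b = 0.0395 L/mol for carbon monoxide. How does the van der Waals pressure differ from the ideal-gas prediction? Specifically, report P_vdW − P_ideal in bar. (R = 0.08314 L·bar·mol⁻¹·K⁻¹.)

Ideal: P_ideal = nRT/V = (4.87)(0.08314)(250)/5.83 = 17.3624 bar
vdW: P = nRT/(V − nb) − a n²/V² = 101.223/5.63764 − 34.3895/33.9889 = 17.9549 − 1.01179 = 16.9431 bar
ΔP = 16.9431 − 17.3624 = -0.419 bar

ΔP ≈ -0.419 bar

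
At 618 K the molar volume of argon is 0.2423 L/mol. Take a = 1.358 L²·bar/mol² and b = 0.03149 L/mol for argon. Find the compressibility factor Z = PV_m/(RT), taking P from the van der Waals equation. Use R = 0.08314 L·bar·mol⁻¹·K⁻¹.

Z ≈ 1.040

P = RT/(V_m − b) − a/V_m² = (0.08314)(618)/(0.2423 − 0.03149) − 1.358/(0.2423)²
  = 51.381/0.21081 − 23.131 = 243.73 − 23.131 = 220.60 bar
Z = PV_m/(RT) = (220.60)(0.2423)/((0.08314)(618)) = 53.451/51.381 = 1.040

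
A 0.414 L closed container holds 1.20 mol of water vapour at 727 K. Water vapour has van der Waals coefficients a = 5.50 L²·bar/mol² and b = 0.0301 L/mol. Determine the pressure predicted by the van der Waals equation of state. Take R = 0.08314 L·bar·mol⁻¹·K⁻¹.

P = nRT/(V − nb) − a n²/V²
nRT/(V − nb) = (1.20)(0.08314)(727)/(0.414 − 1.20×0.0301) = 72.531/0.37788 = 191.94 bar
a n²/V² = (5.50)(1.20)²/(0.414)² = 46.209 bar
P = 191.94 − 46.209 = 145.7 bar

P ≈ 145.7 bar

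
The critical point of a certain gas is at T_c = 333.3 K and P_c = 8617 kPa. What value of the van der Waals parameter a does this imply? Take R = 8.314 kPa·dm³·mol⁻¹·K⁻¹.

From T_c = 8a/(27Rb) and P_c = a/(27b²): a = 27 R² T_c²/(64 P_c).
a = 27×(8.314)²×(333.3)²/(64×8617) = 207326317/551488 = 375.9 kPa·dm⁶/mol²

a ≈ 375.9 kPa·dm⁶/mol²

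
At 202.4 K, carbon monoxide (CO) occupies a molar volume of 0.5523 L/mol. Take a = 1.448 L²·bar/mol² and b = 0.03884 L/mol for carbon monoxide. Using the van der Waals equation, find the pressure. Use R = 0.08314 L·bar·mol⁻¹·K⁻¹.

P ≈ 28.03 bar

P = RT/(V_m − b) − a/V_m²
RT/(V_m − b) = (0.08314)(202.4)/(0.5523 − 0.03884) = 16.828/0.51346 = 32.774 bar
a/V_m² = 1.448/(0.5523)² = 4.7470 bar
P = 32.774 − 4.7470 = 28.03 bar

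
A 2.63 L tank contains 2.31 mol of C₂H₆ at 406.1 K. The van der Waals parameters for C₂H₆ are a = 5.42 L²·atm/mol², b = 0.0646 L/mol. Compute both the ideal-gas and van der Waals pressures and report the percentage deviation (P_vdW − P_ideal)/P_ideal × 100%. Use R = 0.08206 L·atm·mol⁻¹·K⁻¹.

-8.27 %

Ideal: P_ideal = nRT/V = (2.31)(0.08206)(406.1)/2.63 = 29.2699 atm
vdW: P = nRT/(V − nb) − a n²/V² = 76.9797/2.48077 − 28.9217/6.91690 = 31.0306 − 4.18131 = 26.8493 atm
% deviation = (26.8493 − 29.2699)/29.2699 × 100% = -8.27%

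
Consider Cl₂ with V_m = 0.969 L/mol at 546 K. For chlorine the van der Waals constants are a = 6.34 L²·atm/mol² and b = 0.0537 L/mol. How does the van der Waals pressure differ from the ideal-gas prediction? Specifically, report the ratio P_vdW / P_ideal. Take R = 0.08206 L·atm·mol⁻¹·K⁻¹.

P_vdW / P_ideal ≈ 0.9126

Ideal: P_ideal = RT/V_m = (0.08206)(546)/0.969 = 46.2381 atm
vdW: P = RT/(V_m − b) − a/V_m² = 44.8048/0.915300 − 6.34/0.938961 = 48.9509 − 6.75214 = 42.1988 atm
Ratio = 42.1988/46.2381 = 0.9126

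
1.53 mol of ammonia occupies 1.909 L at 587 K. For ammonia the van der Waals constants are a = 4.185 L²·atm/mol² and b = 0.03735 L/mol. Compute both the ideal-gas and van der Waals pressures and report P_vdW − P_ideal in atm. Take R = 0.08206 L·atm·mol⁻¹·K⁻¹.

ΔP ≈ -1.497 atm

Ideal: P_ideal = nRT/V = (1.53)(0.08206)(587)/1.909 = 38.6060 atm
vdW: P = nRT/(V − nb) − a n²/V² = 73.6989/1.85185 − 9.79667/3.64428 = 39.7974 − 2.68823 = 37.1092 atm
ΔP = 37.1092 − 38.6060 = -1.497 atm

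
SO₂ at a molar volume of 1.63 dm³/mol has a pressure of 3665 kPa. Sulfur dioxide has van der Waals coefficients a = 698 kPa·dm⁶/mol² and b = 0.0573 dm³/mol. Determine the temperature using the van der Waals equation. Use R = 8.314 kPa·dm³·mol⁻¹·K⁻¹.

T ≈ 743.0 K

T = (P + a/V_m²)(V_m − b)/R
P + a/V_m² = 3665 + 698/(1.63)² = 3927.7 kPa
V_m − b = 1.63 − 0.0573 = 1.5727 dm³/mol
T = (3927.7)(1.5727)/8.314 = 743.0 K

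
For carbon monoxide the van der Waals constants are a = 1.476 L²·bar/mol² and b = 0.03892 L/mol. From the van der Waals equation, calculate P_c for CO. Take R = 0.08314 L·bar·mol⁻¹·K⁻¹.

P_c ≈ 36.09 bar

For a van der Waals gas, P_c = a/(27b²).
P_c = 1.476/(27×(0.03892)²) = 1.476/0.040899 = 36.09 bar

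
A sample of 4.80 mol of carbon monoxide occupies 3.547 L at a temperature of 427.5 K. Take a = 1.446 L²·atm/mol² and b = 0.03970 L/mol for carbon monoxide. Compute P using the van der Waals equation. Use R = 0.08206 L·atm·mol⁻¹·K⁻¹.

P = nRT/(V − nb) − a n²/V²
nRT/(V − nb) = (4.80)(0.08206)(427.5)/(3.547 − 4.80×0.03970) = 168.39/3.3564 = 50.170 atm
a n²/V² = (1.446)(4.80)²/(3.547)² = 2.6481 atm
P = 50.170 − 2.6481 = 47.52 atm

P ≈ 47.52 atm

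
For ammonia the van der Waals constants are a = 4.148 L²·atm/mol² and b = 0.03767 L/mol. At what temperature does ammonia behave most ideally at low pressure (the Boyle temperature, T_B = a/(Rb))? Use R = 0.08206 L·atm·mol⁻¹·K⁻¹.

For a van der Waals gas the second virial coefficient B₂ = b − a/(RT) vanishes at T_B = a/(Rb).
T_B = 4.148/(0.08206×0.03767) = 4.148/0.0030912 = 1342 K

T_B ≈ 1342 K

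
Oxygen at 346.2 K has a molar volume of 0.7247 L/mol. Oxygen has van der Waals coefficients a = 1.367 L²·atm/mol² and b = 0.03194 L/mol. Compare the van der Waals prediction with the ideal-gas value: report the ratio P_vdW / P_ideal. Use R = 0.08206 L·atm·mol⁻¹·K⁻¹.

P_vdW / P_ideal ≈ 0.9797

Ideal: P_ideal = RT/V_m = (0.08206)(346.2)/0.7247 = 39.2013 atm
vdW: P = RT/(V_m − b) − a/V_m² = 28.4092/0.692760 − 1.367/0.525190 = 41.0087 − 2.60287 = 38.4058 atm
Ratio = 38.4058/39.2013 = 0.9797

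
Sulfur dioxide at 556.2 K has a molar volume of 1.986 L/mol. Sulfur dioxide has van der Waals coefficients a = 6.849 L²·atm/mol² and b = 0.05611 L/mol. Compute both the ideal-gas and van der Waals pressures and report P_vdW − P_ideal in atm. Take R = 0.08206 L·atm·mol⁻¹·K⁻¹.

Ideal: P_ideal = RT/V_m = (0.08206)(556.2)/1.986 = 22.9818 atm
vdW: P = RT/(V_m − b) − a/V_m² = 45.6418/1.92989 − 6.849/3.94420 = 23.6499 − 1.73647 = 21.9134 atm
ΔP = 21.9134 − 22.9818 = -1.068 atm

ΔP ≈ -1.068 atm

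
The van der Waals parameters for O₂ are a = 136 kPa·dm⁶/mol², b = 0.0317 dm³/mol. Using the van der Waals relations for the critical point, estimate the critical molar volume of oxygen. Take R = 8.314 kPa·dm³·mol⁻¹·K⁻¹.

For a van der Waals gas, V_m,c = 3b.
V_m,c = 3×0.0317 = 0.09510 dm³/mol

V_m,c ≈ 0.09510 dm³/mol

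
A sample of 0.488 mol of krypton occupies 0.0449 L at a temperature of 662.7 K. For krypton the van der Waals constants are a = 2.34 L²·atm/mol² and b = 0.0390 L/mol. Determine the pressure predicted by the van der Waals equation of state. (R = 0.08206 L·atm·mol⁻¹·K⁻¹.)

P = nRT/(V − nb) − a n²/V²
nRT/(V − nb) = (0.488)(0.08206)(662.7)/(0.0449 − 0.488×0.0390) = 26.538/0.025868 = 1025.9 atm
a n²/V² = (2.34)(0.488)²/(0.0449)² = 276.42 atm
P = 1025.9 − 276.42 = 749.5 atm

P ≈ 749.5 atm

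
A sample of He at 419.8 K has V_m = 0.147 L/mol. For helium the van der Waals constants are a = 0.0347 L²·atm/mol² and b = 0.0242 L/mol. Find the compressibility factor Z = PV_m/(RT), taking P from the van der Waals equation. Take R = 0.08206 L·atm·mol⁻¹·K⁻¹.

Z ≈ 1.190

P = RT/(V_m − b) − a/V_m² = (0.08206)(419.8)/(0.147 − 0.0242) − 0.0347/(0.147)²
  = 34.449/0.12280 − 1.6058 = 280.53 − 1.6058 = 278.92 atm
Z = PV_m/(RT) = (278.92)(0.147)/((0.08206)(419.8)) = 41.001/34.449 = 1.190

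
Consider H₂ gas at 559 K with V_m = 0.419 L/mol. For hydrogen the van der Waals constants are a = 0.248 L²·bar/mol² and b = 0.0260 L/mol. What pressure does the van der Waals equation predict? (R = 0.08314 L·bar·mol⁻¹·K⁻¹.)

P = RT/(V_m − b) − a/V_m²
RT/(V_m − b) = (0.08314)(559)/(0.419 − 0.0260) = 46.475/0.39300 = 118.26 bar
a/V_m² = 0.248/(0.419)² = 1.4126 bar
P = 118.26 − 1.4126 = 116.8 bar

P ≈ 116.8 bar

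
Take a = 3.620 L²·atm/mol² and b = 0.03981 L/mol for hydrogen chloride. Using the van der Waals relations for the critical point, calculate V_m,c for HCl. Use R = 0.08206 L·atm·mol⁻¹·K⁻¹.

V_m,c ≈ 0.1194 L/mol

For a van der Waals gas, V_m,c = 3b.
V_m,c = 3×0.03981 = 0.1194 L/mol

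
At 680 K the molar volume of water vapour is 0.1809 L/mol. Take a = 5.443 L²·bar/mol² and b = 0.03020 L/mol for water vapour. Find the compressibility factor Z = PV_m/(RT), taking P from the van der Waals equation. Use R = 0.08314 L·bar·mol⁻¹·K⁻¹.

Z ≈ 0.6682

P = RT/(V_m − b) − a/V_m² = (0.08314)(680)/(0.1809 − 0.03020) − 5.443/(0.1809)²
  = 56.535/0.15070 − 166.33 = 375.15 − 166.33 = 208.82 bar
Z = PV_m/(RT) = (208.82)(0.1809)/((0.08314)(680)) = 37.776/56.535 = 0.6682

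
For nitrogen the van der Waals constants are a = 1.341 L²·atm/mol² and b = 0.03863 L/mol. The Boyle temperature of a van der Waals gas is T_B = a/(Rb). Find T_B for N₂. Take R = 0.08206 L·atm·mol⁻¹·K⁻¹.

For a van der Waals gas the second virial coefficient B₂ = b − a/(RT) vanishes at T_B = a/(Rb).
T_B = 1.341/(0.08206×0.03863) = 1.341/0.0031700 = 423.0 K

T_B ≈ 423.0 K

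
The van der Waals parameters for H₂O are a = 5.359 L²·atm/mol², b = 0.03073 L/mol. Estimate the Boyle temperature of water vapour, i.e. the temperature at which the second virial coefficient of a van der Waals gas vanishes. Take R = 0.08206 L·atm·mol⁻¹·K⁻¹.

T_B ≈ 2125 K

For a van der Waals gas the second virial coefficient B₂ = b − a/(RT) vanishes at T_B = a/(Rb).
T_B = 5.359/(0.08206×0.03073) = 5.359/0.0025217 = 2125 K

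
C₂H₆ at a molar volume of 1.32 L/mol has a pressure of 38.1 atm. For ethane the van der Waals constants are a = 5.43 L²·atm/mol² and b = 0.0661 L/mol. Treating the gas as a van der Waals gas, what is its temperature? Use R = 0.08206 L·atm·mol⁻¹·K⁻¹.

T ≈ 629.8 K

T = (P + a/V_m²)(V_m − b)/R
P + a/V_m² = 38.1 + 5.43/(1.32)² = 41.216 atm
V_m − b = 1.32 − 0.0661 = 1.2539 L/mol
T = (41.216)(1.2539)/0.08206 = 629.8 K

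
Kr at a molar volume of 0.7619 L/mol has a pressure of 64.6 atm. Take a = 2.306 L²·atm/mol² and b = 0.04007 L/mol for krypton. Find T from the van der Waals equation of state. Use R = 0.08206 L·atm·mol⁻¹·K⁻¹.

T = (P + a/V_m²)(V_m − b)/R
P + a/V_m² = 64.6 + 2.306/(0.7619)² = 68.572 atm
V_m − b = 0.7619 − 0.04007 = 0.72183 L/mol
T = (68.572)(0.72183)/0.08206 = 603.2 K

T ≈ 603.2 K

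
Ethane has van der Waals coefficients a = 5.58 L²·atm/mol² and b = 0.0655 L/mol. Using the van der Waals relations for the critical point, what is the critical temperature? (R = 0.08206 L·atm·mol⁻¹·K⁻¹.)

T_c ≈ 307.6 K

For a van der Waals gas, T_c = 8a/(27Rb).
T_c = 8×5.58/(27×0.08206×0.0655) = 44.640/0.14512 = 307.6 K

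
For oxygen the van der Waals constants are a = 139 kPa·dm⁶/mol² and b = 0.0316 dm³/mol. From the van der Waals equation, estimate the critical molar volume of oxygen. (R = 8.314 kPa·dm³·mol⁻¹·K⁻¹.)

For a van der Waals gas, V_m,c = 3b.
V_m,c = 3×0.0316 = 0.09480 dm³/mol

V_m,c ≈ 0.09480 dm³/mol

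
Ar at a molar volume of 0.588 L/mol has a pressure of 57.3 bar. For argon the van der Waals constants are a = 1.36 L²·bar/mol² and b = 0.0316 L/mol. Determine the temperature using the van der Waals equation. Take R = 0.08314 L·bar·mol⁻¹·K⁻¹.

T ≈ 409.8 K

T = (P + a/V_m²)(V_m − b)/R
P + a/V_m² = 57.3 + 1.36/(0.588)² = 61.234 bar
V_m − b = 0.588 − 0.0316 = 0.55640 L/mol
T = (61.234)(0.55640)/0.08314 = 409.8 K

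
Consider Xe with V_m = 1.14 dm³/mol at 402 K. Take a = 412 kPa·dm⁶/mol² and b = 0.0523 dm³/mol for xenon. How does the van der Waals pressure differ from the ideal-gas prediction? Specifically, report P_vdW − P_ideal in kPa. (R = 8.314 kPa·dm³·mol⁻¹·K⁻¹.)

ΔP ≈ -176.1 kPa

Ideal: P_ideal = RT/V_m = (8.314)(402)/1.14 = 2931.78 kPa
vdW: P = RT/(V_m − b) − a/V_m² = 3342.23/1.08770 − 412/1.29960 = 3072.75 − 317.021 = 2755.73 kPa
ΔP = 2755.73 − 2931.78 = -176.1 kPa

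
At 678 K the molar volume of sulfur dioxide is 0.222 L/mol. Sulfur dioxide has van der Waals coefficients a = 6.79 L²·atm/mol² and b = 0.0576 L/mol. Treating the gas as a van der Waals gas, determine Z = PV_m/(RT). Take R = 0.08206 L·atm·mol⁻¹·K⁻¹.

P = RT/(V_m − b) − a/V_m² = (0.08206)(678)/(0.222 − 0.0576) − 6.79/(0.222)²
  = 55.637/0.16440 − 137.77 = 338.42 − 137.77 = 200.65 atm
Z = PV_m/(RT) = (200.65)(0.222)/((0.08206)(678)) = 44.544/55.637 = 0.8006

Z ≈ 0.8006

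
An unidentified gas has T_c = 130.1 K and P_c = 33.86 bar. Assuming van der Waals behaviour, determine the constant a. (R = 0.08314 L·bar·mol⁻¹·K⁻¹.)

a ≈ 1.458 L²·bar/mol²

From T_c = 8a/(27Rb) and P_c = a/(27b²): a = 27 R² T_c²/(64 P_c).
a = 27×(0.08314)²×(130.1)²/(64×33.86) = 3158.9/2167.0 = 1.458 L²·bar/mol²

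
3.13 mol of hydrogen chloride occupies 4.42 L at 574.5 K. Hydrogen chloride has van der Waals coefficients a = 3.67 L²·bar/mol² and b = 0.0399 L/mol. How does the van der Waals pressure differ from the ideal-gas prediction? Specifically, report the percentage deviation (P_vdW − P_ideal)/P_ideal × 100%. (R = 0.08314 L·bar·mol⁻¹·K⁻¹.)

-2.53 %

Ideal: P_ideal = nRT/V = (3.13)(0.08314)(574.5)/4.42 = 33.8238 bar
vdW: P = nRT/(V − nb) − a n²/V² = 149.501/4.29511 − 35.9546/19.5364 = 34.8073 − 1.84039 = 32.9669 bar
% deviation = (32.9669 − 33.8238)/33.8238 × 100% = -2.53%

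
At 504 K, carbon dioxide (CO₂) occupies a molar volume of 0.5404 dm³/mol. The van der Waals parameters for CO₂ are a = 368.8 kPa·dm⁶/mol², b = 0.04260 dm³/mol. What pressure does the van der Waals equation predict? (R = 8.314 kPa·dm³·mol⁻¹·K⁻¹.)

P ≈ 7155 kPa

P = RT/(V_m − b) − a/V_m²
RT/(V_m − b) = (8.314)(504)/(0.5404 − 0.04260) = 4190.3/0.49780 = 8417.6 kPa
a/V_m² = 368.8/(0.5404)² = 1262.9 kPa
P = 8417.6 − 1262.9 = 7155 kPa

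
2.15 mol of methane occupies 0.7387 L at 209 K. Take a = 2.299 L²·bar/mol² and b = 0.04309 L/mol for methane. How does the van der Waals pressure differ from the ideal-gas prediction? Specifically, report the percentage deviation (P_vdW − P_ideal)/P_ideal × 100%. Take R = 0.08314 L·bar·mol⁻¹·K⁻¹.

-24.17 %

Ideal: P_ideal = nRT/V = (2.15)(0.08314)(209)/0.7387 = 50.5739 bar
vdW: P = nRT/(V − nb) − a n²/V² = 37.3590/0.646057 − 10.6271/0.545678 = 57.8262 − 19.4750 = 38.3512 bar
% deviation = (38.3512 − 50.5739)/50.5739 × 100% = -24.17%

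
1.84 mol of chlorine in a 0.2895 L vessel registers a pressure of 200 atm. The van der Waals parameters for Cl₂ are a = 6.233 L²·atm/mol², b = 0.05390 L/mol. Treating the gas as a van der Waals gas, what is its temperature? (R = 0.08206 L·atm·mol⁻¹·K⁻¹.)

T = (P + a n²/V²)(V − nb)/(nR)
P + a n²/V² = 200 + (6.233)(1.84)²/(0.2895)² = 451.79 atm
V − nb = 0.2895 − (1.84)(0.05390) = 0.19032 L
T = (451.79)(0.19032)/((1.84)(0.08206)) = 569.5 K

T ≈ 569.5 K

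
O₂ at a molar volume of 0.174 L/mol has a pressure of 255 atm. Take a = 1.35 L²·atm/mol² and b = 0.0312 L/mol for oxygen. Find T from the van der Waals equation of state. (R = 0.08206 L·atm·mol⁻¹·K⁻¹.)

T = (P + a/V_m²)(V_m − b)/R
P + a/V_m² = 255 + 1.35/(0.174)² = 299.59 atm
V_m − b = 0.174 − 0.0312 = 0.14280 L/mol
T = (299.59)(0.14280)/0.08206 = 521.3 K

T ≈ 521.3 K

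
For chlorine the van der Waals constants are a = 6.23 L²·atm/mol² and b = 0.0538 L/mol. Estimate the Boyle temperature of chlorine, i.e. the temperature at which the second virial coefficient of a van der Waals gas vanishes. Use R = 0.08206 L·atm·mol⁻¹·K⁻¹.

T_B ≈ 1411 K

For a van der Waals gas the second virial coefficient B₂ = b − a/(RT) vanishes at T_B = a/(Rb).
T_B = 6.23/(0.08206×0.0538) = 6.23/0.0044148 = 1411 K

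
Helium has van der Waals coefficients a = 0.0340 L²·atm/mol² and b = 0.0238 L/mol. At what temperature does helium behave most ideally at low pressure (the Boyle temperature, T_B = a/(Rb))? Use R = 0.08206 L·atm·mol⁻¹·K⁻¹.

T_B ≈ 17.41 K

For a van der Waals gas the second virial coefficient B₂ = b − a/(RT) vanishes at T_B = a/(Rb).
T_B = 0.0340/(0.08206×0.0238) = 0.0340/0.0019530 = 17.41 K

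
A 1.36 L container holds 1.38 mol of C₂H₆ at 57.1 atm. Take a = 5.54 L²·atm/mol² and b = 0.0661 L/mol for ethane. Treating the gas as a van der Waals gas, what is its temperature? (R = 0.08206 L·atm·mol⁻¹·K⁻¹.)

T ≈ 703.7 K

T = (P + a n²/V²)(V − nb)/(nR)
P + a n²/V² = 57.1 + (5.54)(1.38)²/(1.36)² = 62.804 atm
V − nb = 1.36 − (1.38)(0.0661) = 1.2688 L
T = (62.804)(1.2688)/((1.38)(0.08206)) = 703.7 K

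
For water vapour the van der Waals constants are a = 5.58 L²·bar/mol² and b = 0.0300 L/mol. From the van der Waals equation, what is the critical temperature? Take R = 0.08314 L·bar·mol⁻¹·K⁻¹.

T_c ≈ 662.9 K

For a van der Waals gas, T_c = 8a/(27Rb).
T_c = 8×5.58/(27×0.08314×0.0300) = 44.640/0.067343 = 662.9 K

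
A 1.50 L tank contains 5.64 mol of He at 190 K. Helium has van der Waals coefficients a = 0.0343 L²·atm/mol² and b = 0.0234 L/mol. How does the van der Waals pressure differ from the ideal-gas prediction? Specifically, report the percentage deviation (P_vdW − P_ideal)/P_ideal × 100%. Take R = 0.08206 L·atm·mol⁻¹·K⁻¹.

Ideal: P_ideal = nRT/V = (5.64)(0.08206)(190)/1.50 = 58.6237 atm
vdW: P = nRT/(V − nb) − a n²/V² = 87.9355/1.36802 − 1.09107/2.25000 = 64.2794 − 0.484920 = 63.7945 atm
% deviation = (63.7945 − 58.6237)/58.6237 × 100% = 8.82%

8.82 %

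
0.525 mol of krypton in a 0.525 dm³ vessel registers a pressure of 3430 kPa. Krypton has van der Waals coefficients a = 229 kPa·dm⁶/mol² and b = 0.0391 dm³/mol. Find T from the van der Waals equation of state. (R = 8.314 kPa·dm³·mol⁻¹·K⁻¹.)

T = (P + a n²/V²)(V − nb)/(nR)
P + a n²/V² = 3430 + (229)(0.525)²/(0.525)² = 3659.0 kPa
V − nb = 0.525 − (0.525)(0.0391) = 0.50447 dm³
T = (3659.0)(0.50447)/((0.525)(8.314)) = 422.9 K

T ≈ 422.9 K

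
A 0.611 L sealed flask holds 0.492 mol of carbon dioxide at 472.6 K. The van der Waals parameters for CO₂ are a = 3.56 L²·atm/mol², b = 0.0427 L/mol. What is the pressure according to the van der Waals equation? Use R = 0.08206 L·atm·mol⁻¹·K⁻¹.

P ≈ 30.03 atm

P = nRT/(V − nb) − a n²/V²
nRT/(V − nb) = (0.492)(0.08206)(472.6)/(0.611 − 0.492×0.0427) = 19.081/0.58999 = 32.341 atm
a n²/V² = (3.56)(0.492)²/(0.611)² = 2.3083 atm
P = 32.341 − 2.3083 = 30.03 atm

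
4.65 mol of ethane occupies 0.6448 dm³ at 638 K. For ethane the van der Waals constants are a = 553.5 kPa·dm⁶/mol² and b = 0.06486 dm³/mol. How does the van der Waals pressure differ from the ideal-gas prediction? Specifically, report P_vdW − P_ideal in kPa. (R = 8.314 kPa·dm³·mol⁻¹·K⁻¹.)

ΔP ≈ 4830 kPa

Ideal: P_ideal = nRT/V = (4.65)(8.314)(638)/0.6448 = 38252.4 kPa
vdW: P = nRT/(V − nb) − a n²/V² = 24665.1/0.343201 − 11968.1/0.415767 = 71867.8 − 28785.6 = 43082.2 kPa
ΔP = 43082.2 − 38252.4 = 4830 kPa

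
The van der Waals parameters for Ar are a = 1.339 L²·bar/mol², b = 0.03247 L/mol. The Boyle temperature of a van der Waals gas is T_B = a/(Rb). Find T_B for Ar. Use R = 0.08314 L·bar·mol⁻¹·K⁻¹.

T_B ≈ 496.0 K

For a van der Waals gas the second virial coefficient B₂ = b − a/(RT) vanishes at T_B = a/(Rb).
T_B = 1.339/(0.08314×0.03247) = 1.339/0.0026996 = 496.0 K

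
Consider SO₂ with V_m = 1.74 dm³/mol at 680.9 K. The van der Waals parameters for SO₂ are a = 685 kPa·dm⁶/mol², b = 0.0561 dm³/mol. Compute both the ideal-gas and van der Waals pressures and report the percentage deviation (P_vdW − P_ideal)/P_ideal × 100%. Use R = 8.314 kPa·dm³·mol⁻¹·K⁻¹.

Ideal: P_ideal = RT/V_m = (8.314)(680.9)/1.74 = 3253.45 kPa
vdW: P = RT/(V_m − b) − a/V_m² = 5661.00/1.68390 − 685/3.02760 = 3361.84 − 226.252 = 3135.59 kPa
% deviation = (3135.59 − 3253.45)/3253.45 × 100% = -3.62%

-3.62 %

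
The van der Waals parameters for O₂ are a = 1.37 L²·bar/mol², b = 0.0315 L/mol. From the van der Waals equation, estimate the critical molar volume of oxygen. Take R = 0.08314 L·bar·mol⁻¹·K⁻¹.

V_m,c ≈ 0.09450 L/mol

For a van der Waals gas, V_m,c = 3b.
V_m,c = 3×0.0315 = 0.09450 L/mol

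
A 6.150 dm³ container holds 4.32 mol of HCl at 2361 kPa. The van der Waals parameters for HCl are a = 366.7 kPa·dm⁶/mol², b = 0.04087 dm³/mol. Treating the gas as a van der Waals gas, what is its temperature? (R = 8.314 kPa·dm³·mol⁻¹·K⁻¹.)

T ≈ 422.8 K

T = (P + a n²/V²)(V − nb)/(nR)
P + a n²/V² = 2361 + (366.7)(4.32)²/(6.150)² = 2541.9 kPa
V − nb = 6.150 − (4.32)(0.04087) = 5.9734 dm³
T = (2541.9)(5.9734)/((4.32)(8.314)) = 422.8 K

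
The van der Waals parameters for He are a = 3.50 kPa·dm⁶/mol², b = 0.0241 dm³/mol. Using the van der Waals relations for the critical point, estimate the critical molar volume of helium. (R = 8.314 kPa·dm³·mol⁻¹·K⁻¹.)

V_m,c ≈ 0.07230 dm³/mol

For a van der Waals gas, V_m,c = 3b.
V_m,c = 3×0.0241 = 0.07230 dm³/mol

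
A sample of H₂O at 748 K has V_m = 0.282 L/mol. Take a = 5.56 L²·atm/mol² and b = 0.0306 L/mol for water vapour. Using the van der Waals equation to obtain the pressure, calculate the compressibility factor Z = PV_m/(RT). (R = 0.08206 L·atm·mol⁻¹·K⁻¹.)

Z ≈ 0.8005

P = RT/(V_m − b) − a/V_m² = (0.08206)(748)/(0.282 − 0.0306) − 5.56/(0.282)²
  = 61.381/0.25140 − 69.916 = 244.16 − 69.916 = 174.24 atm
Z = PV_m/(RT) = (174.24)(0.282)/((0.08206)(748)) = 49.136/61.381 = 0.8005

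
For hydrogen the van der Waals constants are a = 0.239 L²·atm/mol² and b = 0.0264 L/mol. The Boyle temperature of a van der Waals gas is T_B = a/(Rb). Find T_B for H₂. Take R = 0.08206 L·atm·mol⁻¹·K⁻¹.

For a van der Waals gas the second virial coefficient B₂ = b − a/(RT) vanishes at T_B = a/(Rb).
T_B = 0.239/(0.08206×0.0264) = 0.239/0.0021664 = 110.3 K

T_B ≈ 110.3 K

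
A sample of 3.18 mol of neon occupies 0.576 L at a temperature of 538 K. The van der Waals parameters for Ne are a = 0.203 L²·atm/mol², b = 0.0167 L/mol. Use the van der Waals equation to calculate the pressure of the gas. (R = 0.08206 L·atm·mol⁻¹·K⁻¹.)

P ≈ 262.3 atm

P = nRT/(V − nb) − a n²/V²
nRT/(V − nb) = (3.18)(0.08206)(538)/(0.576 − 3.18×0.0167) = 140.39/0.52289 = 268.49 atm
a n²/V² = (0.203)(3.18)²/(0.576)² = 6.1874 atm
P = 268.49 − 6.1874 = 262.3 atm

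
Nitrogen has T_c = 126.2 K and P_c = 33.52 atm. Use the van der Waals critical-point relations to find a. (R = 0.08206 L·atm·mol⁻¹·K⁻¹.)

a ≈ 1.350 L²·atm/mol²

From T_c = 8a/(27Rb) and P_c = a/(27b²): a = 27 R² T_c²/(64 P_c).
a = 27×(0.08206)²×(126.2)²/(64×33.52) = 2895.6/2145.3 = 1.350 L²·atm/mol²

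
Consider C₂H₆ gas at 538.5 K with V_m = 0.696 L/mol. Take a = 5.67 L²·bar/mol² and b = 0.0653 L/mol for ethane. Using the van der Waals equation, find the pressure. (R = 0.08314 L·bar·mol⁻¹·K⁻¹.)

P = RT/(V_m − b) − a/V_m²
RT/(V_m − b) = (0.08314)(538.5)/(0.696 − 0.0653) = 44.771/0.63070 = 70.986 bar
a/V_m² = 5.67/(0.696)² = 11.705 bar
P = 70.986 − 11.705 = 59.28 bar

P ≈ 59.28 bar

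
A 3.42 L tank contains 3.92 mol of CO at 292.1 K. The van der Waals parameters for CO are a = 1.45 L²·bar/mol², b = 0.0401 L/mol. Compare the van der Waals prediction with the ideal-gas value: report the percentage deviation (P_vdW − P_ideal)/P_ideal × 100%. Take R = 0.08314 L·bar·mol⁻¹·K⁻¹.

Ideal: P_ideal = nRT/V = (3.92)(0.08314)(292.1)/3.42 = 27.8357 bar
vdW: P = nRT/(V − nb) − a n²/V² = 95.1980/3.26281 − 22.2813/11.6964 = 29.1767 − 1.90497 = 27.2717 bar
% deviation = (27.2717 − 27.8357)/27.8357 × 100% = -2.03%

-2.03 %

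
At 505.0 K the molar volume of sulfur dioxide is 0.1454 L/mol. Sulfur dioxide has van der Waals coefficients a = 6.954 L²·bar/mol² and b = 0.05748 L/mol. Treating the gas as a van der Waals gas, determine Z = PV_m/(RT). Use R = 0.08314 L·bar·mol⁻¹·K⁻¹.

P = RT/(V_m − b) − a/V_m² = (0.08314)(505.0)/(0.1454 − 0.05748) − 6.954/(0.1454)²
  = 41.986/0.087920 − 328.93 = 477.55 − 328.93 = 148.62 bar
Z = PV_m/(RT) = (148.62)(0.1454)/((0.08314)(505.0)) = 21.609/41.986 = 0.5147

Z ≈ 0.5147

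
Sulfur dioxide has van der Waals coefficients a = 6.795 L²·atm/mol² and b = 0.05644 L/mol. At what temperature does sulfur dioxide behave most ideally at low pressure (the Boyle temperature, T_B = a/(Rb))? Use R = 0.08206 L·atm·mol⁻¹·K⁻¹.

For a van der Waals gas the second virial coefficient B₂ = b − a/(RT) vanishes at T_B = a/(Rb).
T_B = 6.795/(0.08206×0.05644) = 6.795/0.0046315 = 1467 K

T_B ≈ 1467 K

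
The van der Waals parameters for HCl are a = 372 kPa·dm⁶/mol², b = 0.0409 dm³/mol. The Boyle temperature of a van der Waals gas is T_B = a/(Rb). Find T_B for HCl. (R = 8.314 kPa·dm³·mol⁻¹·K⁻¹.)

T_B ≈ 1094 K

For a van der Waals gas the second virial coefficient B₂ = b − a/(RT) vanishes at T_B = a/(Rb).
T_B = 372/(8.314×0.0409) = 372/0.34004 = 1094 K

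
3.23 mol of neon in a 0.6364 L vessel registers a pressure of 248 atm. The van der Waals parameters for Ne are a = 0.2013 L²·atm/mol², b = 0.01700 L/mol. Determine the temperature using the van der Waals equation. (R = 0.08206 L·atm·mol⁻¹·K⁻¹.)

T = (P + a n²/V²)(V − nb)/(nR)
P + a n²/V² = 248 + (0.2013)(3.23)²/(0.6364)² = 253.19 atm
V − nb = 0.6364 − (3.23)(0.01700) = 0.58149 L
T = (253.19)(0.58149)/((3.23)(0.08206)) = 555.5 K

T ≈ 555.5 K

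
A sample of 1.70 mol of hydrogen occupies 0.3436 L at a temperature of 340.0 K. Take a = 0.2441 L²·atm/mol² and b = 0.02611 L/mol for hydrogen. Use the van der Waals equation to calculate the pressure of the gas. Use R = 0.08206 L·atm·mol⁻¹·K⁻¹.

P ≈ 152.5 atm

P = nRT/(V − nb) − a n²/V²
nRT/(V − nb) = (1.70)(0.08206)(340.0)/(0.3436 − 1.70×0.02611) = 47.431/0.29921 = 158.52 atm
a n²/V² = (0.2441)(1.70)²/(0.3436)² = 5.9753 atm
P = 158.52 − 5.9753 = 152.5 atm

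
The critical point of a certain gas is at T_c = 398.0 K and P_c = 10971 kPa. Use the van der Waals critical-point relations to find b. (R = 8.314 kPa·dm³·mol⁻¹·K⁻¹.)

b ≈ 0.03770 dm³/mol

From T_c = 8a/(27Rb) and P_c = a/(27b²): b = R T_c/(8 P_c).
b = (8.314)(398.0)/(8×10971) = 3309.0/87768 = 0.03770 dm³/mol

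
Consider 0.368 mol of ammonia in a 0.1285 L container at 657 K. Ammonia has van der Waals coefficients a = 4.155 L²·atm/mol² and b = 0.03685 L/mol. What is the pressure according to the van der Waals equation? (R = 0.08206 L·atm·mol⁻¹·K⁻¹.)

P = nRT/(V − nb) − a n²/V²
nRT/(V − nb) = (0.368)(0.08206)(657)/(0.1285 − 0.368×0.03685) = 19.840/0.11494 = 172.61 atm
a n²/V² = (4.155)(0.368)²/(0.1285)² = 34.077 atm
P = 172.61 − 34.077 = 138.5 atm

P ≈ 138.5 atm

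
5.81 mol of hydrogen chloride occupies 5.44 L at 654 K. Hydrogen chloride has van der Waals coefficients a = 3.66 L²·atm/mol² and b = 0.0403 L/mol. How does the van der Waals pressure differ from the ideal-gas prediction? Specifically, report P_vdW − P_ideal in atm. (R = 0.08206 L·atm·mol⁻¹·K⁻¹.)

ΔP ≈ -1.597 atm

Ideal: P_ideal = nRT/V = (5.81)(0.08206)(654)/5.44 = 57.3174 atm
vdW: P = nRT/(V − nb) − a n²/V² = 311.807/5.20586 − 123.547/29.5936 = 59.8954 − 4.17479 = 55.7206 atm
ΔP = 55.7206 − 57.3174 = -1.597 atm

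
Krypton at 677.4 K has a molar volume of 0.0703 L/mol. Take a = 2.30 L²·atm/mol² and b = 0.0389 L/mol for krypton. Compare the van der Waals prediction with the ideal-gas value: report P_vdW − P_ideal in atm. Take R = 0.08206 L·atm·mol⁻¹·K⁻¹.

ΔP ≈ 514.2 atm

Ideal: P_ideal = RT/V_m = (0.08206)(677.4)/0.0703 = 790.718 atm
vdW: P = RT/(V_m − b) − a/V_m² = 55.5874/0.0314000 − 2.30/0.00494209 = 1770.30 − 465.390 = 1304.91 atm
ΔP = 1304.91 − 790.718 = 514.2 atm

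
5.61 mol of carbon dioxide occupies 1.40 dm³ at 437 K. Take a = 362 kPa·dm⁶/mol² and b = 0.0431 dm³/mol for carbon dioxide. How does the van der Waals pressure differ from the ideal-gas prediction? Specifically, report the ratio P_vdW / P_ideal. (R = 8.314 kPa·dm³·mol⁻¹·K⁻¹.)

P_vdW / P_ideal ≈ 0.8095

Ideal: P_ideal = nRT/V = (5.61)(8.314)(437)/1.40 = 14558.8 kPa
vdW: P = nRT/(V − nb) − a n²/V² = 20382.4/1.15821 − 11392.9/1.96000 = 17598.2 − 5812.70 = 11785.5 kPa
Ratio = 11785.5/14558.8 = 0.8095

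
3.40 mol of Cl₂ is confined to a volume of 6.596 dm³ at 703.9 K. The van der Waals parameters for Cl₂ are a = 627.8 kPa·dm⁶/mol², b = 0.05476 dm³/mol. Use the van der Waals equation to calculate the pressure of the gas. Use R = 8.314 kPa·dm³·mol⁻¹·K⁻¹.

P = nRT/(V − nb) − a n²/V²
nRT/(V − nb) = (3.40)(8.314)(703.9)/(6.596 − 3.40×0.05476) = 19898/6.4098 = 3104.3 kPa
a n²/V² = (627.8)(3.40)²/(6.596)² = 166.81 kPa
P = 3104.3 − 166.81 = 2937 kPa

P ≈ 2937 kPa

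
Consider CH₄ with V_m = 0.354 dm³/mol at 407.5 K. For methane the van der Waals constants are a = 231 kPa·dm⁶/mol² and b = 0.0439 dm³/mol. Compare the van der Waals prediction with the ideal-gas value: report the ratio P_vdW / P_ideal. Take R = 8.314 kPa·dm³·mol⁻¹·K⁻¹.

Ideal: P_ideal = RT/V_m = (8.314)(407.5)/0.354 = 9570.49 kPa
vdW: P = RT/(V_m − b) − a/V_m² = 3387.96/0.310100 − 231/0.125316 = 10925.4 − 1843.34 = 9082.1 kPa
Ratio = 9082.1/9570.49 = 0.9490

P_vdW / P_ideal ≈ 0.9490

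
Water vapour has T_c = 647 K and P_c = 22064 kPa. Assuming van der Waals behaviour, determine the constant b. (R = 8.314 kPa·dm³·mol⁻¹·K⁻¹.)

b ≈ 0.03047 dm³/mol

From T_c = 8a/(27Rb) and P_c = a/(27b²): b = R T_c/(8 P_c).
b = (8.314)(647)/(8×22064) = 5379.2/176512 = 0.03047 dm³/mol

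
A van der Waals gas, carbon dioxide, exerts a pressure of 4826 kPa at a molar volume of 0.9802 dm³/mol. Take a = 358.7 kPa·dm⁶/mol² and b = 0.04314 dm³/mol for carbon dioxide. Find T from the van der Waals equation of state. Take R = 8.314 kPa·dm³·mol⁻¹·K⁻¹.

T = (P + a/V_m²)(V_m − b)/R
P + a/V_m² = 4826 + 358.7/(0.9802)² = 5199.3 kPa
V_m − b = 0.9802 − 0.04314 = 0.93706 dm³/mol
T = (5199.3)(0.93706)/8.314 = 586.0 K

T ≈ 586.0 K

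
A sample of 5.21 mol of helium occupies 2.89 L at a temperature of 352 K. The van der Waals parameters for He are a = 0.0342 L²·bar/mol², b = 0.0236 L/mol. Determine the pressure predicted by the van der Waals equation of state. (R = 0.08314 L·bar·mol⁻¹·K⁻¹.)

P = nRT/(V − nb) − a n²/V²
nRT/(V − nb) = (5.21)(0.08314)(352)/(2.89 − 5.21×0.0236) = 152.47/2.7670 = 55.103 bar
a n²/V² = (0.0342)(5.21)²/(2.89)² = 0.11115 bar
P = 55.103 − 0.11115 = 54.99 bar

P ≈ 54.99 bar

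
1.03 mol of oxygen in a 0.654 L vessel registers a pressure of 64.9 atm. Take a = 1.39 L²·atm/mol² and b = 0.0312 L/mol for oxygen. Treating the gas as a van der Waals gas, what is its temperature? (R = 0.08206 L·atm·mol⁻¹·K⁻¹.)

T = (P + a n²/V²)(V − nb)/(nR)
P + a n²/V² = 64.9 + (1.39)(1.03)²/(0.654)² = 68.348 atm
V − nb = 0.654 − (1.03)(0.0312) = 0.62186 L
T = (68.348)(0.62186)/((1.03)(0.08206)) = 502.9 K

T ≈ 502.9 K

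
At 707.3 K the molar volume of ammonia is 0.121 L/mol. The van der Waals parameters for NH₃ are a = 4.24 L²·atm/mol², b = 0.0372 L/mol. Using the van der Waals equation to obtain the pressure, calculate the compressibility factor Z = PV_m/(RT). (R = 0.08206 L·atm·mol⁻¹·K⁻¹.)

Z ≈ 0.8402

P = RT/(V_m − b) − a/V_m² = (0.08206)(707.3)/(0.121 − 0.0372) − 4.24/(0.121)²
  = 58.041/0.083800 − 289.60 = 692.61 − 289.60 = 403.01 atm
Z = PV_m/(RT) = (403.01)(0.121)/((0.08206)(707.3)) = 48.764/58.041 = 0.8402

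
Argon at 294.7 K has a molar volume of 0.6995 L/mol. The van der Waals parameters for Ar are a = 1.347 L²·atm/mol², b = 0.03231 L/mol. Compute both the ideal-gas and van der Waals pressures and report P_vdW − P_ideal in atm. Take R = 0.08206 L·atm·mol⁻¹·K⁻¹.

Ideal: P_ideal = RT/V_m = (0.08206)(294.7)/0.6995 = 34.5720 atm
vdW: P = RT/(V_m − b) − a/V_m² = 24.1831/0.667190 − 1.347/0.489300 = 36.2462 − 2.75291 = 33.4933 atm
ΔP = 33.4933 − 34.5720 = -1.079 atm

ΔP ≈ -1.079 atm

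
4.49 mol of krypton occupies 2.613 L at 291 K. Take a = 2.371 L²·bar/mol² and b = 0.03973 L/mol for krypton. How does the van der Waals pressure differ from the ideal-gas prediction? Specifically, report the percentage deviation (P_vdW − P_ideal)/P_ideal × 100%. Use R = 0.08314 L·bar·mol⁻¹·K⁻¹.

Ideal: P_ideal = nRT/V = (4.49)(0.08314)(291)/2.613 = 41.5729 bar
vdW: P = nRT/(V − nb) − a n²/V² = 108.630/2.43461 − 47.7996/6.82777 = 44.6191 − 7.00076 = 37.6183 bar
% deviation = (37.6183 − 41.5729)/41.5729 × 100% = -9.51%

-9.51 %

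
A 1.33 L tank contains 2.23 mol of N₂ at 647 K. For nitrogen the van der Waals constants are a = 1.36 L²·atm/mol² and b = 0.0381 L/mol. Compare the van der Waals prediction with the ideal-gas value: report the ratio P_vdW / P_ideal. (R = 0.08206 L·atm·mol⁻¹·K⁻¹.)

Ideal: P_ideal = nRT/V = (2.23)(0.08206)(647)/1.33 = 89.0203 atm
vdW: P = nRT/(V − nb) − a n²/V² = 118.397/1.24504 − 6.76314/1.76890 = 95.0949 − 3.82336 = 91.2715 atm
Ratio = 91.2715/89.0203 = 1.025

P_vdW / P_ideal ≈ 1.025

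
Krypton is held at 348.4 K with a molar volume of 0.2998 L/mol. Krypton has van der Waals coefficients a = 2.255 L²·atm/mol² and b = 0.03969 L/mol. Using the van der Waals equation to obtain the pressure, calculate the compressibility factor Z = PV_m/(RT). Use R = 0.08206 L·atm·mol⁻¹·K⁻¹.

P = RT/(V_m − b) − a/V_m² = (0.08206)(348.4)/(0.2998 − 0.03969) − 2.255/(0.2998)²
  = 28.590/0.26011 − 25.089 = 109.92 − 25.089 = 84.83 atm
Z = PV_m/(RT) = (84.83)(0.2998)/((0.08206)(348.4)) = 25.432/28.590 = 0.8895

Z ≈ 0.8895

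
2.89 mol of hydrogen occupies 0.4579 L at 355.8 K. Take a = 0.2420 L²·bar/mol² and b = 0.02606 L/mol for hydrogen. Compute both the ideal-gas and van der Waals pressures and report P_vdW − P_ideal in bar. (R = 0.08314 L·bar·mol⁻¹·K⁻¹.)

Ideal: P_ideal = nRT/V = (2.89)(0.08314)(355.8)/0.4579 = 186.700 bar
vdW: P = nRT/(V − nb) − a n²/V² = 85.4897/0.382587 − 2.02121/0.209672 = 223.452 − 9.63987 = 213.812 bar
ΔP = 213.812 − 186.700 = 27.11 bar

ΔP ≈ 27.11 bar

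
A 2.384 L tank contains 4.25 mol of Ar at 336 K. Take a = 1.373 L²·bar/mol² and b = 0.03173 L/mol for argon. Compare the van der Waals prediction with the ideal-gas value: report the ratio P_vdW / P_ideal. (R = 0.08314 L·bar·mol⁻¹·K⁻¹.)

P_vdW / P_ideal ≈ 0.9723

Ideal: P_ideal = nRT/V = (4.25)(0.08314)(336)/2.384 = 49.8003 bar
vdW: P = nRT/(V − nb) − a n²/V² = 118.724/2.24915 − 24.7998/5.68346 = 52.7862 − 4.36350 = 48.4227 bar
Ratio = 48.4227/49.8003 = 0.9723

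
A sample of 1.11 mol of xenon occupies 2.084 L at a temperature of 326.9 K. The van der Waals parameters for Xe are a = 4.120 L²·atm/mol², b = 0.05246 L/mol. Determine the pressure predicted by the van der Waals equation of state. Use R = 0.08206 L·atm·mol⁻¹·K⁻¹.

P ≈ 13.53 atm

P = nRT/(V − nb) − a n²/V²
nRT/(V − nb) = (1.11)(0.08206)(326.9)/(2.084 − 1.11×0.05246) = 29.776/2.0258 = 14.698 atm
a n²/V² = (4.120)(1.11)²/(2.084)² = 1.1688 atm
P = 14.698 − 1.1688 = 13.53 atm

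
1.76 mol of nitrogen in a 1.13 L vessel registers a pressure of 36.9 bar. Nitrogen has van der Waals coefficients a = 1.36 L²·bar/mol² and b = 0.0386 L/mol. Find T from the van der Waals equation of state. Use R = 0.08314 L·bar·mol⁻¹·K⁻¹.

T ≈ 291.8 K

T = (P + a n²/V²)(V − nb)/(nR)
P + a n²/V² = 36.9 + (1.36)(1.76)²/(1.13)² = 40.199 bar
V − nb = 1.13 − (1.76)(0.0386) = 1.0621 L
T = (40.199)(1.0621)/((1.76)(0.08314)) = 291.8 K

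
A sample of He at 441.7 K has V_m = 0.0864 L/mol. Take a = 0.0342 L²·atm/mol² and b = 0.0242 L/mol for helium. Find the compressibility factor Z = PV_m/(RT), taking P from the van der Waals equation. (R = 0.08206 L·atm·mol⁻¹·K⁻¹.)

P = RT/(V_m − b) − a/V_m² = (0.08206)(441.7)/(0.0864 − 0.0242) − 0.0342/(0.0864)²
  = 36.246/0.062200 − 4.5814 = 582.73 − 4.5814 = 578.15 atm
Z = PV_m/(RT) = (578.15)(0.0864)/((0.08206)(441.7)) = 49.952/36.246 = 1.378

Z ≈ 1.378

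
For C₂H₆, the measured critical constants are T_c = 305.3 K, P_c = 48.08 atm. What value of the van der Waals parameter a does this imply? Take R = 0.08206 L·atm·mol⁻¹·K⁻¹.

From T_c = 8a/(27Rb) and P_c = a/(27b²): a = 27 R² T_c²/(64 P_c).
a = 27×(0.08206)²×(305.3)²/(64×48.08) = 16947/3077.1 = 5.507 L²·atm/mol²

a ≈ 5.507 L²·atm/mol²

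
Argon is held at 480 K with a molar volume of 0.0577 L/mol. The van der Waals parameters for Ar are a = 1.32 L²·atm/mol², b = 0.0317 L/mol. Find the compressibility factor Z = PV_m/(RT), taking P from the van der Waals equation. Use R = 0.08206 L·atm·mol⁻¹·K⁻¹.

P = RT/(V_m − b) − a/V_m² = (0.08206)(480)/(0.0577 − 0.0317) − 1.32/(0.0577)²
  = 39.389/0.026000 − 396.48 = 1515.0 − 396.48 = 1118.5 atm
Z = PV_m/(RT) = (1118.5)(0.0577)/((0.08206)(480)) = 64.537/39.389 = 1.638

Z ≈ 1.638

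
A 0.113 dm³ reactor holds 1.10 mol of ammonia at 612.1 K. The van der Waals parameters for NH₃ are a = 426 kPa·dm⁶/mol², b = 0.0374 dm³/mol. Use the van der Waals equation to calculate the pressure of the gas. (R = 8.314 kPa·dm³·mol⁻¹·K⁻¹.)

P ≈ 37532 kPa

P = nRT/(V − nb) − a n²/V²
nRT/(V − nb) = (1.10)(8.314)(612.1)/(0.113 − 1.10×0.0374) = 5597.9/0.071860 = 77900 kPa
a n²/V² = (426)(1.10)²/(0.113)² = 40368 kPa
P = 77900 − 40368 = 37532 kPa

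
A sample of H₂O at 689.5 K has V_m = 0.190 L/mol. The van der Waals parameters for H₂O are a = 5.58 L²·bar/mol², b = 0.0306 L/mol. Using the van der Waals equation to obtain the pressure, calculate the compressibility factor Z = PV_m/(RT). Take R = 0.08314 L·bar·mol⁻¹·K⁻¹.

P = RT/(V_m − b) − a/V_m² = (0.08314)(689.5)/(0.190 − 0.0306) − 5.58/(0.190)²
  = 57.325/0.15940 − 154.57 = 359.63 − 154.57 = 205.06 bar
Z = PV_m/(RT) = (205.06)(0.190)/((0.08314)(689.5)) = 38.961/57.325 = 0.6797

Z ≈ 0.6797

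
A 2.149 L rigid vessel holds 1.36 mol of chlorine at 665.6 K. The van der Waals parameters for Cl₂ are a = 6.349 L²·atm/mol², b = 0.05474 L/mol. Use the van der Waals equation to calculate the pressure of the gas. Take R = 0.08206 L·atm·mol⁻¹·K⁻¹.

P ≈ 33.26 atm

P = nRT/(V − nb) − a n²/V²
nRT/(V − nb) = (1.36)(0.08206)(665.6)/(2.149 − 1.36×0.05474) = 74.282/2.0746 = 35.805 atm
a n²/V² = (6.349)(1.36)²/(2.149)² = 2.5428 atm
P = 35.805 − 2.5428 = 33.26 atm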